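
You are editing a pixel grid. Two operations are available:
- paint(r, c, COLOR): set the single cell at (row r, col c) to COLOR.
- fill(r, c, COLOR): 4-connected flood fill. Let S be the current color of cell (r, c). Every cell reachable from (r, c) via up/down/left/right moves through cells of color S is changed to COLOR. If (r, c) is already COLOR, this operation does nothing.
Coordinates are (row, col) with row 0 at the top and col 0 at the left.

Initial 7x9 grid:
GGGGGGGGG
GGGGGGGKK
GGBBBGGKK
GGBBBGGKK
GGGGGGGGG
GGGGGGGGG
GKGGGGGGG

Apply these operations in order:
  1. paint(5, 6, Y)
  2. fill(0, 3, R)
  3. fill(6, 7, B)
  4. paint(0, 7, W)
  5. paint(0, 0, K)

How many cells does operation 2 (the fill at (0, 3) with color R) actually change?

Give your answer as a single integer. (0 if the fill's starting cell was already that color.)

After op 1 paint(5,6,Y):
GGGGGGGGG
GGGGGGGKK
GGBBBGGKK
GGBBBGGKK
GGGGGGGGG
GGGGGGYGG
GKGGGGGGG
After op 2 fill(0,3,R) [49 cells changed]:
RRRRRRRRR
RRRRRRRKK
RRBBBRRKK
RRBBBRRKK
RRRRRRRRR
RRRRRRYRR
RKRRRRRRR

Answer: 49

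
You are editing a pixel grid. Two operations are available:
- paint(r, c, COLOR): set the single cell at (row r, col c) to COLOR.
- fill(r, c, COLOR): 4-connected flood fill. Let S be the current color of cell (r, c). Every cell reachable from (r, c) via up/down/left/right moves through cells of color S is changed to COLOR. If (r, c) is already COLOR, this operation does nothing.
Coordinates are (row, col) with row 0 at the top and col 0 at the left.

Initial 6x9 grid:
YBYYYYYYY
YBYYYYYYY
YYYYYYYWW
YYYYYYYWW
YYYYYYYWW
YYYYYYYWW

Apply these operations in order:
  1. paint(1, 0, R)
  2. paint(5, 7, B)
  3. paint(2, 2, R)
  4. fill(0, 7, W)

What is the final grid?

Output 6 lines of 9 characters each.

After op 1 paint(1,0,R):
YBYYYYYYY
RBYYYYYYY
YYYYYYYWW
YYYYYYYWW
YYYYYYYWW
YYYYYYYWW
After op 2 paint(5,7,B):
YBYYYYYYY
RBYYYYYYY
YYYYYYYWW
YYYYYYYWW
YYYYYYYWW
YYYYYYYBW
After op 3 paint(2,2,R):
YBYYYYYYY
RBYYYYYYY
YYRYYYYWW
YYYYYYYWW
YYYYYYYWW
YYYYYYYBW
After op 4 fill(0,7,W) [41 cells changed]:
YBWWWWWWW
RBWWWWWWW
WWRWWWWWW
WWWWWWWWW
WWWWWWWWW
WWWWWWWBW

Answer: YBWWWWWWW
RBWWWWWWW
WWRWWWWWW
WWWWWWWWW
WWWWWWWWW
WWWWWWWBW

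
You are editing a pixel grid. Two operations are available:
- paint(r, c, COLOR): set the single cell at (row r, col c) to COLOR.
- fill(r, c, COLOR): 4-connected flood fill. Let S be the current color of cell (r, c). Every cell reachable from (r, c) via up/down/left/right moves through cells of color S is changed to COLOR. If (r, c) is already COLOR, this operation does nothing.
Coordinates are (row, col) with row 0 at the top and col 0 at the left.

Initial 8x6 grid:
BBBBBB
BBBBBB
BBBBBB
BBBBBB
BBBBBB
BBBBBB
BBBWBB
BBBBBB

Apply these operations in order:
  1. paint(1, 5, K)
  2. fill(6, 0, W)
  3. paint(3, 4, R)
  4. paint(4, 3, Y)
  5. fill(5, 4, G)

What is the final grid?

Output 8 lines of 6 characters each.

Answer: GGGGGG
GGGGGK
GGGGGG
GGGGRG
GGGYGG
GGGGGG
GGGGGG
GGGGGG

Derivation:
After op 1 paint(1,5,K):
BBBBBB
BBBBBK
BBBBBB
BBBBBB
BBBBBB
BBBBBB
BBBWBB
BBBBBB
After op 2 fill(6,0,W) [46 cells changed]:
WWWWWW
WWWWWK
WWWWWW
WWWWWW
WWWWWW
WWWWWW
WWWWWW
WWWWWW
After op 3 paint(3,4,R):
WWWWWW
WWWWWK
WWWWWW
WWWWRW
WWWWWW
WWWWWW
WWWWWW
WWWWWW
After op 4 paint(4,3,Y):
WWWWWW
WWWWWK
WWWWWW
WWWWRW
WWWYWW
WWWWWW
WWWWWW
WWWWWW
After op 5 fill(5,4,G) [45 cells changed]:
GGGGGG
GGGGGK
GGGGGG
GGGGRG
GGGYGG
GGGGGG
GGGGGG
GGGGGG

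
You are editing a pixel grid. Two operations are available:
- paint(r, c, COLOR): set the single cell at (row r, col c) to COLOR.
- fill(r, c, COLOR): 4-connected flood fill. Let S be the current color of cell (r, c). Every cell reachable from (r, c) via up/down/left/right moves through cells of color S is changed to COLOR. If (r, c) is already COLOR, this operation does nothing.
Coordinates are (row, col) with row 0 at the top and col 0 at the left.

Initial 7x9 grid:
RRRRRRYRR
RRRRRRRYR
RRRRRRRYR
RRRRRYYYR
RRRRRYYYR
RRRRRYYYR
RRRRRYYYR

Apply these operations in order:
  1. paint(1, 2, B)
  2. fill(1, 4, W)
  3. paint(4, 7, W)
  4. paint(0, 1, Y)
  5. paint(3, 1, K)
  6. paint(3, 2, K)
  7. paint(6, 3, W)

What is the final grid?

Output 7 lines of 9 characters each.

After op 1 paint(1,2,B):
RRRRRRYRR
RRBRRRRYR
RRRRRRRYR
RRRRRYYYR
RRRRRYYYR
RRRRRYYYR
RRRRRYYYR
After op 2 fill(1,4,W) [39 cells changed]:
WWWWWWYRR
WWBWWWWYR
WWWWWWWYR
WWWWWYYYR
WWWWWYYYR
WWWWWYYYR
WWWWWYYYR
After op 3 paint(4,7,W):
WWWWWWYRR
WWBWWWWYR
WWWWWWWYR
WWWWWYYYR
WWWWWYYWR
WWWWWYYYR
WWWWWYYYR
After op 4 paint(0,1,Y):
WYWWWWYRR
WWBWWWWYR
WWWWWWWYR
WWWWWYYYR
WWWWWYYWR
WWWWWYYYR
WWWWWYYYR
After op 5 paint(3,1,K):
WYWWWWYRR
WWBWWWWYR
WWWWWWWYR
WKWWWYYYR
WWWWWYYWR
WWWWWYYYR
WWWWWYYYR
After op 6 paint(3,2,K):
WYWWWWYRR
WWBWWWWYR
WWWWWWWYR
WKKWWYYYR
WWWWWYYWR
WWWWWYYYR
WWWWWYYYR
After op 7 paint(6,3,W):
WYWWWWYRR
WWBWWWWYR
WWWWWWWYR
WKKWWYYYR
WWWWWYYWR
WWWWWYYYR
WWWWWYYYR

Answer: WYWWWWYRR
WWBWWWWYR
WWWWWWWYR
WKKWWYYYR
WWWWWYYWR
WWWWWYYYR
WWWWWYYYR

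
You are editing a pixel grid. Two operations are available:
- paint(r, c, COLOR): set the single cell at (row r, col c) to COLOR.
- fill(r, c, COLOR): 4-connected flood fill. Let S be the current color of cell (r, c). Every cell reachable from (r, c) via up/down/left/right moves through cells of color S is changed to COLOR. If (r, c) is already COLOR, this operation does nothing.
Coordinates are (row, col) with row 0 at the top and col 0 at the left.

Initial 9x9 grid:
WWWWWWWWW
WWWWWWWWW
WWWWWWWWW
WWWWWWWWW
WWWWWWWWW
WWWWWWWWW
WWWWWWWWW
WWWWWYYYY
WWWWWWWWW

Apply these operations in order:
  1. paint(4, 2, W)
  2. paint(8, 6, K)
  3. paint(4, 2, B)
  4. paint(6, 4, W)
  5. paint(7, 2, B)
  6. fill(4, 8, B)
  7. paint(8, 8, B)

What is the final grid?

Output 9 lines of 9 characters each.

Answer: BBBBBBBBB
BBBBBBBBB
BBBBBBBBB
BBBBBBBBB
BBBBBBBBB
BBBBBBBBB
BBBBBBBBB
BBBBBYYYY
BBBBBBKWB

Derivation:
After op 1 paint(4,2,W):
WWWWWWWWW
WWWWWWWWW
WWWWWWWWW
WWWWWWWWW
WWWWWWWWW
WWWWWWWWW
WWWWWWWWW
WWWWWYYYY
WWWWWWWWW
After op 2 paint(8,6,K):
WWWWWWWWW
WWWWWWWWW
WWWWWWWWW
WWWWWWWWW
WWWWWWWWW
WWWWWWWWW
WWWWWWWWW
WWWWWYYYY
WWWWWWKWW
After op 3 paint(4,2,B):
WWWWWWWWW
WWWWWWWWW
WWWWWWWWW
WWWWWWWWW
WWBWWWWWW
WWWWWWWWW
WWWWWWWWW
WWWWWYYYY
WWWWWWKWW
After op 4 paint(6,4,W):
WWWWWWWWW
WWWWWWWWW
WWWWWWWWW
WWWWWWWWW
WWBWWWWWW
WWWWWWWWW
WWWWWWWWW
WWWWWYYYY
WWWWWWKWW
After op 5 paint(7,2,B):
WWWWWWWWW
WWWWWWWWW
WWWWWWWWW
WWWWWWWWW
WWBWWWWWW
WWWWWWWWW
WWWWWWWWW
WWBWWYYYY
WWWWWWKWW
After op 6 fill(4,8,B) [72 cells changed]:
BBBBBBBBB
BBBBBBBBB
BBBBBBBBB
BBBBBBBBB
BBBBBBBBB
BBBBBBBBB
BBBBBBBBB
BBBBBYYYY
BBBBBBKWW
After op 7 paint(8,8,B):
BBBBBBBBB
BBBBBBBBB
BBBBBBBBB
BBBBBBBBB
BBBBBBBBB
BBBBBBBBB
BBBBBBBBB
BBBBBYYYY
BBBBBBKWB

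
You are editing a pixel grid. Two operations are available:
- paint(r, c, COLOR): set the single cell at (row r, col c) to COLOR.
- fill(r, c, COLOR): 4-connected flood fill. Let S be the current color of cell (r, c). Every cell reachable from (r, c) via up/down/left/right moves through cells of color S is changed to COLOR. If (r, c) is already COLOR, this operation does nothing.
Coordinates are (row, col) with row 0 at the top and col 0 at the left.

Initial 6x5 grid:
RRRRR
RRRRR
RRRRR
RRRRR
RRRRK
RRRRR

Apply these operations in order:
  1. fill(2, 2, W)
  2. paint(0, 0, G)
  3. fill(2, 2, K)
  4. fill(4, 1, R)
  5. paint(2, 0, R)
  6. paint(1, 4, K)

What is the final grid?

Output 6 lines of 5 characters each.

After op 1 fill(2,2,W) [29 cells changed]:
WWWWW
WWWWW
WWWWW
WWWWW
WWWWK
WWWWW
After op 2 paint(0,0,G):
GWWWW
WWWWW
WWWWW
WWWWW
WWWWK
WWWWW
After op 3 fill(2,2,K) [28 cells changed]:
GKKKK
KKKKK
KKKKK
KKKKK
KKKKK
KKKKK
After op 4 fill(4,1,R) [29 cells changed]:
GRRRR
RRRRR
RRRRR
RRRRR
RRRRR
RRRRR
After op 5 paint(2,0,R):
GRRRR
RRRRR
RRRRR
RRRRR
RRRRR
RRRRR
After op 6 paint(1,4,K):
GRRRR
RRRRK
RRRRR
RRRRR
RRRRR
RRRRR

Answer: GRRRR
RRRRK
RRRRR
RRRRR
RRRRR
RRRRR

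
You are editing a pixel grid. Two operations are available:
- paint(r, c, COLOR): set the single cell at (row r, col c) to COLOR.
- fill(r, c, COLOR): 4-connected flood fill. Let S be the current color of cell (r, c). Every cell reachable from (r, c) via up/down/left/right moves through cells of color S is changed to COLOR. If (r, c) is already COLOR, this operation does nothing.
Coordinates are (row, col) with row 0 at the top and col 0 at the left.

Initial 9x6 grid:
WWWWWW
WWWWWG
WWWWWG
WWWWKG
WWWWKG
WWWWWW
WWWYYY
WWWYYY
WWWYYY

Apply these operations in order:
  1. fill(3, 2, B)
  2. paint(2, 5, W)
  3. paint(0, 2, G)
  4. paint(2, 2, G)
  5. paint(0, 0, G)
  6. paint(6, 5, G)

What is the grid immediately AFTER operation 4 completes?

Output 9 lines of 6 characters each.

After op 1 fill(3,2,B) [39 cells changed]:
BBBBBB
BBBBBG
BBBBBG
BBBBKG
BBBBKG
BBBBBB
BBBYYY
BBBYYY
BBBYYY
After op 2 paint(2,5,W):
BBBBBB
BBBBBG
BBBBBW
BBBBKG
BBBBKG
BBBBBB
BBBYYY
BBBYYY
BBBYYY
After op 3 paint(0,2,G):
BBGBBB
BBBBBG
BBBBBW
BBBBKG
BBBBKG
BBBBBB
BBBYYY
BBBYYY
BBBYYY
After op 4 paint(2,2,G):
BBGBBB
BBBBBG
BBGBBW
BBBBKG
BBBBKG
BBBBBB
BBBYYY
BBBYYY
BBBYYY

Answer: BBGBBB
BBBBBG
BBGBBW
BBBBKG
BBBBKG
BBBBBB
BBBYYY
BBBYYY
BBBYYY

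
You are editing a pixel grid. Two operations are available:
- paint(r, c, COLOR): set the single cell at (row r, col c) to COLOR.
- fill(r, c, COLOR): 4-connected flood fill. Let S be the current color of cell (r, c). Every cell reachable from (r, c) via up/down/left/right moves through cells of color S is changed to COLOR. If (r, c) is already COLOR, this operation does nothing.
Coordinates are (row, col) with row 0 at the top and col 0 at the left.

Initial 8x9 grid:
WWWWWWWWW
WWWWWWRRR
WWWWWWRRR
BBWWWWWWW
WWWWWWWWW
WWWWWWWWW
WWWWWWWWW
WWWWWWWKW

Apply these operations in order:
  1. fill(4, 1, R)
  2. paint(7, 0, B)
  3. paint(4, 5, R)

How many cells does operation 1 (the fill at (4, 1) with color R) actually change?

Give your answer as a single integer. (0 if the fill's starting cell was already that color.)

After op 1 fill(4,1,R) [63 cells changed]:
RRRRRRRRR
RRRRRRRRR
RRRRRRRRR
BBRRRRRRR
RRRRRRRRR
RRRRRRRRR
RRRRRRRRR
RRRRRRRKR

Answer: 63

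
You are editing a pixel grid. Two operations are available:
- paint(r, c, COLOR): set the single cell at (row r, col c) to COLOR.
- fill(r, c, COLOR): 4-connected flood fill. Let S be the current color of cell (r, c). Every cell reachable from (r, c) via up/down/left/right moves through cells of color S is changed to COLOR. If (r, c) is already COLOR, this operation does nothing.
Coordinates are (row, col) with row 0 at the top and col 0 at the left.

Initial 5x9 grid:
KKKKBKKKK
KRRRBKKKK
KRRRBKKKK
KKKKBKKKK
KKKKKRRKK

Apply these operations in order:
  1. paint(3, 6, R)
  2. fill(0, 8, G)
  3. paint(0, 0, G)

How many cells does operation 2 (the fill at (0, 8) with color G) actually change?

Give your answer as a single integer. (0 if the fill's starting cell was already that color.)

Answer: 17

Derivation:
After op 1 paint(3,6,R):
KKKKBKKKK
KRRRBKKKK
KRRRBKKKK
KKKKBKRKK
KKKKKRRKK
After op 2 fill(0,8,G) [17 cells changed]:
KKKKBGGGG
KRRRBGGGG
KRRRBGGGG
KKKKBGRGG
KKKKKRRGG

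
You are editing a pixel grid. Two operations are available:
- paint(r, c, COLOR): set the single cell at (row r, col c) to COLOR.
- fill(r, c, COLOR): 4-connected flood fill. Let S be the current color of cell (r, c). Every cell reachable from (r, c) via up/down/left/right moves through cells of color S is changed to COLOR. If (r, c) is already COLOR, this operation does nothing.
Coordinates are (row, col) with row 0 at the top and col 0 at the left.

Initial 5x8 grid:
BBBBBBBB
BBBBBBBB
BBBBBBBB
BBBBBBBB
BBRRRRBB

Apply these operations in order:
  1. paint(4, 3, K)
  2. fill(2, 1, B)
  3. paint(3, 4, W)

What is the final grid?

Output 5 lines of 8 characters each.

After op 1 paint(4,3,K):
BBBBBBBB
BBBBBBBB
BBBBBBBB
BBBBBBBB
BBRKRRBB
After op 2 fill(2,1,B) [0 cells changed]:
BBBBBBBB
BBBBBBBB
BBBBBBBB
BBBBBBBB
BBRKRRBB
After op 3 paint(3,4,W):
BBBBBBBB
BBBBBBBB
BBBBBBBB
BBBBWBBB
BBRKRRBB

Answer: BBBBBBBB
BBBBBBBB
BBBBBBBB
BBBBWBBB
BBRKRRBB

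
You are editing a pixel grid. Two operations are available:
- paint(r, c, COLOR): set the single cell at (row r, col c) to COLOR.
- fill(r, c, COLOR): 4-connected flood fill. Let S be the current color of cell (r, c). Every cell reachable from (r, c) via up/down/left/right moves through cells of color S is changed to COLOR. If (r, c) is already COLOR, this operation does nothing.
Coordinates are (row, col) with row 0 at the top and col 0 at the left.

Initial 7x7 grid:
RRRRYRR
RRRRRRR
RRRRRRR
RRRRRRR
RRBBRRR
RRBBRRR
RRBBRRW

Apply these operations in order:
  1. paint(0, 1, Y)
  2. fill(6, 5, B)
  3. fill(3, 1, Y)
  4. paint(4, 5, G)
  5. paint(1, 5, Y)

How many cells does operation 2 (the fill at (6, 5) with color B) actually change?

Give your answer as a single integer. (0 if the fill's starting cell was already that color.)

After op 1 paint(0,1,Y):
RYRRYRR
RRRRRRR
RRRRRRR
RRRRRRR
RRBBRRR
RRBBRRR
RRBBRRW
After op 2 fill(6,5,B) [40 cells changed]:
BYBBYBB
BBBBBBB
BBBBBBB
BBBBBBB
BBBBBBB
BBBBBBB
BBBBBBW

Answer: 40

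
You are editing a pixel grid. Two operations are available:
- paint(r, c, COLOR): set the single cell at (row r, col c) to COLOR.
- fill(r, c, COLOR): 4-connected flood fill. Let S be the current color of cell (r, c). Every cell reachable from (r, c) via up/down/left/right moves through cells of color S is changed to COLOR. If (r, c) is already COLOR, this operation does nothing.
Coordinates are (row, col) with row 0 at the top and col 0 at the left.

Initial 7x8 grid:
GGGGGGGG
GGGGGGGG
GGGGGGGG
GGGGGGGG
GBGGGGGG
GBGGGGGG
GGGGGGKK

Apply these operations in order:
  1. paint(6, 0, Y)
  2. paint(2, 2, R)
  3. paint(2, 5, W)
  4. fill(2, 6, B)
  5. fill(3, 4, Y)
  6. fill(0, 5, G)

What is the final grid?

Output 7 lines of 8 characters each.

Answer: GGGGGGGG
GGGGGGGG
GGRGGWGG
GGGGGGGG
GGGGGGGG
GGGGGGGG
GGGGGGKK

Derivation:
After op 1 paint(6,0,Y):
GGGGGGGG
GGGGGGGG
GGGGGGGG
GGGGGGGG
GBGGGGGG
GBGGGGGG
YGGGGGKK
After op 2 paint(2,2,R):
GGGGGGGG
GGGGGGGG
GGRGGGGG
GGGGGGGG
GBGGGGGG
GBGGGGGG
YGGGGGKK
After op 3 paint(2,5,W):
GGGGGGGG
GGGGGGGG
GGRGGWGG
GGGGGGGG
GBGGGGGG
GBGGGGGG
YGGGGGKK
After op 4 fill(2,6,B) [49 cells changed]:
BBBBBBBB
BBBBBBBB
BBRBBWBB
BBBBBBBB
BBBBBBBB
BBBBBBBB
YBBBBBKK
After op 5 fill(3,4,Y) [51 cells changed]:
YYYYYYYY
YYYYYYYY
YYRYYWYY
YYYYYYYY
YYYYYYYY
YYYYYYYY
YYYYYYKK
After op 6 fill(0,5,G) [52 cells changed]:
GGGGGGGG
GGGGGGGG
GGRGGWGG
GGGGGGGG
GGGGGGGG
GGGGGGGG
GGGGGGKK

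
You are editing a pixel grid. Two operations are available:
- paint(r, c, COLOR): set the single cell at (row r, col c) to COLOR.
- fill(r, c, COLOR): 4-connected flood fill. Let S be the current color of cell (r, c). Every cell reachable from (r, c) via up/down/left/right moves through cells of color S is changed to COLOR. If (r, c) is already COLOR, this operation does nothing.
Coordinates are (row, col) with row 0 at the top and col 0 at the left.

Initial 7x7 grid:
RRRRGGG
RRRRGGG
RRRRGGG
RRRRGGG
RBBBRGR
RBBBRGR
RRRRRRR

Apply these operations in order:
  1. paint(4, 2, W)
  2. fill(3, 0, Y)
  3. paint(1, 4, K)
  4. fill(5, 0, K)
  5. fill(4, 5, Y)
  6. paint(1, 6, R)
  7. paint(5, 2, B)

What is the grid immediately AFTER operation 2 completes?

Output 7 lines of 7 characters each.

After op 1 paint(4,2,W):
RRRRGGG
RRRRGGG
RRRRGGG
RRRRGGG
RBWBRGR
RBBBRGR
RRRRRRR
After op 2 fill(3,0,Y) [29 cells changed]:
YYYYGGG
YYYYGGG
YYYYGGG
YYYYGGG
YBWBYGY
YBBBYGY
YYYYYYY

Answer: YYYYGGG
YYYYGGG
YYYYGGG
YYYYGGG
YBWBYGY
YBBBYGY
YYYYYYY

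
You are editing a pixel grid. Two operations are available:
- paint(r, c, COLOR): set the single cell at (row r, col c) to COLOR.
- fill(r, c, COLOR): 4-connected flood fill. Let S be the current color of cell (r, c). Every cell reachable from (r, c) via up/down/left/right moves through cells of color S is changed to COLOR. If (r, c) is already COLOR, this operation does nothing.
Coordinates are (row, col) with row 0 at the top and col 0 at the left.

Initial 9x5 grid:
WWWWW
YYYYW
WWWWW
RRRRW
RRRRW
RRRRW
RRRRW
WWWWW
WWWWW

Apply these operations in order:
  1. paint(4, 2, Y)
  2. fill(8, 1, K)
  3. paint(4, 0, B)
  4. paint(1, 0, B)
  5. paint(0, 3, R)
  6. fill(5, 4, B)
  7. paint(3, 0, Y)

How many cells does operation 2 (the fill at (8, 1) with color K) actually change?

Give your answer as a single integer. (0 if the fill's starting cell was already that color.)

Answer: 25

Derivation:
After op 1 paint(4,2,Y):
WWWWW
YYYYW
WWWWW
RRRRW
RRYRW
RRRRW
RRRRW
WWWWW
WWWWW
After op 2 fill(8,1,K) [25 cells changed]:
KKKKK
YYYYK
KKKKK
RRRRK
RRYRK
RRRRK
RRRRK
KKKKK
KKKKK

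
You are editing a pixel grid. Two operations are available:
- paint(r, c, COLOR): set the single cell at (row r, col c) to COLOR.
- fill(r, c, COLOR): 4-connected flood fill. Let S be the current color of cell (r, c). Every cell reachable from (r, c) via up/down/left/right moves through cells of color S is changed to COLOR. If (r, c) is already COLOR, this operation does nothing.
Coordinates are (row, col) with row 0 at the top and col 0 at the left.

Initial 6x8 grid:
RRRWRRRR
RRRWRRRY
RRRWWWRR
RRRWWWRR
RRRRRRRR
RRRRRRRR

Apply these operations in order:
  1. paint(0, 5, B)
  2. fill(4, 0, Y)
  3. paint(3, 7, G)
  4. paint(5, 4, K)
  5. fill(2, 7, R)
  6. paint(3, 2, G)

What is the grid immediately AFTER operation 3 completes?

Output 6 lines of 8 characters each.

After op 1 paint(0,5,B):
RRRWRBRR
RRRWRRRY
RRRWWWRR
RRRWWWRR
RRRRRRRR
RRRRRRRR
After op 2 fill(4,0,Y) [38 cells changed]:
YYYWYBYY
YYYWYYYY
YYYWWWYY
YYYWWWYY
YYYYYYYY
YYYYYYYY
After op 3 paint(3,7,G):
YYYWYBYY
YYYWYYYY
YYYWWWYY
YYYWWWYG
YYYYYYYY
YYYYYYYY

Answer: YYYWYBYY
YYYWYYYY
YYYWWWYY
YYYWWWYG
YYYYYYYY
YYYYYYYY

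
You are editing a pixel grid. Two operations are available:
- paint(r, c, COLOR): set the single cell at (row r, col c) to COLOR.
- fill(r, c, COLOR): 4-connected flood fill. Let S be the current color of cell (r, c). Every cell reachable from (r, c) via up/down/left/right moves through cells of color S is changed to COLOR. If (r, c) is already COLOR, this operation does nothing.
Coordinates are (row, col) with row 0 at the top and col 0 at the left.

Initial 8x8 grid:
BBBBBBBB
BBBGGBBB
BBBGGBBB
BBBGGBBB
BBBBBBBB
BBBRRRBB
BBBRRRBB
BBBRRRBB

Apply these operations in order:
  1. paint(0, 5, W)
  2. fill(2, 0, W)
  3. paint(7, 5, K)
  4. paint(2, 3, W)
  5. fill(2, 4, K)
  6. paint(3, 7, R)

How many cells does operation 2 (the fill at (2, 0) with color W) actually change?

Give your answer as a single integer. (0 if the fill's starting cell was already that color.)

After op 1 paint(0,5,W):
BBBBBWBB
BBBGGBBB
BBBGGBBB
BBBGGBBB
BBBBBBBB
BBBRRRBB
BBBRRRBB
BBBRRRBB
After op 2 fill(2,0,W) [48 cells changed]:
WWWWWWWW
WWWGGWWW
WWWGGWWW
WWWGGWWW
WWWWWWWW
WWWRRRWW
WWWRRRWW
WWWRRRWW

Answer: 48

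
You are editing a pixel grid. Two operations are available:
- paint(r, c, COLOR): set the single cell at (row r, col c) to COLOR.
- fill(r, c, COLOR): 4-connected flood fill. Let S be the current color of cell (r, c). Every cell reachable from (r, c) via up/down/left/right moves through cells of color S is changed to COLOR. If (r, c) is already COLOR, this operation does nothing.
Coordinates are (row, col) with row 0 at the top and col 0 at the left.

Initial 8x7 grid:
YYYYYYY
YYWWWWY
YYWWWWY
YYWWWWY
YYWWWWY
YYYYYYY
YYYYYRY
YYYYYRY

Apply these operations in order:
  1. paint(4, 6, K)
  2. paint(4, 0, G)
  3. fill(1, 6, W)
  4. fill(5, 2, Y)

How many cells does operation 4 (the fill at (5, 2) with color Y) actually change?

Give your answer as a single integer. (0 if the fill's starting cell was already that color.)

Answer: 52

Derivation:
After op 1 paint(4,6,K):
YYYYYYY
YYWWWWY
YYWWWWY
YYWWWWY
YYWWWWK
YYYYYYY
YYYYYRY
YYYYYRY
After op 2 paint(4,0,G):
YYYYYYY
YYWWWWY
YYWWWWY
YYWWWWY
GYWWWWK
YYYYYYY
YYYYYRY
YYYYYRY
After op 3 fill(1,6,W) [36 cells changed]:
WWWWWWW
WWWWWWW
WWWWWWW
WWWWWWW
GWWWWWK
WWWWWWW
WWWWWRW
WWWWWRW
After op 4 fill(5,2,Y) [52 cells changed]:
YYYYYYY
YYYYYYY
YYYYYYY
YYYYYYY
GYYYYYK
YYYYYYY
YYYYYRY
YYYYYRY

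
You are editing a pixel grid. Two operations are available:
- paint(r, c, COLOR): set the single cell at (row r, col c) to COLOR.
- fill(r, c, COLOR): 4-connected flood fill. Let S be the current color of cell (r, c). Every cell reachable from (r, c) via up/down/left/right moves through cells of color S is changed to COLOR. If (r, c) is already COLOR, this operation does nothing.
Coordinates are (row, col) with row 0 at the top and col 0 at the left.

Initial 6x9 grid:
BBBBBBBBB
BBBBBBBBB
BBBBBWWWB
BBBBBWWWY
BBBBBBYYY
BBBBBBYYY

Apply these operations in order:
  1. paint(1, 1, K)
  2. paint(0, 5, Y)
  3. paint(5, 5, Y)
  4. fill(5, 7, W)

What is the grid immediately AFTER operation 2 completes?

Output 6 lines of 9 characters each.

After op 1 paint(1,1,K):
BBBBBBBBB
BKBBBBBBB
BBBBBWWWB
BBBBBWWWY
BBBBBBYYY
BBBBBBYYY
After op 2 paint(0,5,Y):
BBBBBYBBB
BKBBBBBBB
BBBBBWWWB
BBBBBWWWY
BBBBBBYYY
BBBBBBYYY

Answer: BBBBBYBBB
BKBBBBBBB
BBBBBWWWB
BBBBBWWWY
BBBBBBYYY
BBBBBBYYY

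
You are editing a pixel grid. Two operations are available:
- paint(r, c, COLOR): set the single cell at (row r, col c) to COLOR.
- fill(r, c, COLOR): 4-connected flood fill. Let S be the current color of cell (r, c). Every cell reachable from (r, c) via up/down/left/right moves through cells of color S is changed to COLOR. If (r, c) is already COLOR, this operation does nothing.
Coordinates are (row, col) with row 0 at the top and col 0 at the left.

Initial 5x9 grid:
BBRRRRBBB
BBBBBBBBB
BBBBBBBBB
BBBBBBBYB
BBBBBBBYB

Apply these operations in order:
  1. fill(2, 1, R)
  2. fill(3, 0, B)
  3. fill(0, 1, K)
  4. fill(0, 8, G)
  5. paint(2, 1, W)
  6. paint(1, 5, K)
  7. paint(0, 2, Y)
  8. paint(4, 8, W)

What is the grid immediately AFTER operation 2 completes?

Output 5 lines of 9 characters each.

After op 1 fill(2,1,R) [39 cells changed]:
RRRRRRRRR
RRRRRRRRR
RRRRRRRRR
RRRRRRRYR
RRRRRRRYR
After op 2 fill(3,0,B) [43 cells changed]:
BBBBBBBBB
BBBBBBBBB
BBBBBBBBB
BBBBBBBYB
BBBBBBBYB

Answer: BBBBBBBBB
BBBBBBBBB
BBBBBBBBB
BBBBBBBYB
BBBBBBBYB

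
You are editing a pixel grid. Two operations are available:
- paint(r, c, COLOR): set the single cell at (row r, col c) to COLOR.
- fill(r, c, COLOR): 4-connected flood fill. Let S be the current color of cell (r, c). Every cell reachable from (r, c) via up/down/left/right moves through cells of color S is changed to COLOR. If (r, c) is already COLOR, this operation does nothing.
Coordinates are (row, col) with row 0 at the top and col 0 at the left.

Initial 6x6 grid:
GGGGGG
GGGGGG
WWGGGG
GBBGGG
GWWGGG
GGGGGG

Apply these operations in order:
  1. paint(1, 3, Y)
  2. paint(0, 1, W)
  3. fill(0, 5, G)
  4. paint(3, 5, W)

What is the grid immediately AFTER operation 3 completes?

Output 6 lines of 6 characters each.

After op 1 paint(1,3,Y):
GGGGGG
GGGYGG
WWGGGG
GBBGGG
GWWGGG
GGGGGG
After op 2 paint(0,1,W):
GWGGGG
GGGYGG
WWGGGG
GBBGGG
GWWGGG
GGGGGG
After op 3 fill(0,5,G) [0 cells changed]:
GWGGGG
GGGYGG
WWGGGG
GBBGGG
GWWGGG
GGGGGG

Answer: GWGGGG
GGGYGG
WWGGGG
GBBGGG
GWWGGG
GGGGGG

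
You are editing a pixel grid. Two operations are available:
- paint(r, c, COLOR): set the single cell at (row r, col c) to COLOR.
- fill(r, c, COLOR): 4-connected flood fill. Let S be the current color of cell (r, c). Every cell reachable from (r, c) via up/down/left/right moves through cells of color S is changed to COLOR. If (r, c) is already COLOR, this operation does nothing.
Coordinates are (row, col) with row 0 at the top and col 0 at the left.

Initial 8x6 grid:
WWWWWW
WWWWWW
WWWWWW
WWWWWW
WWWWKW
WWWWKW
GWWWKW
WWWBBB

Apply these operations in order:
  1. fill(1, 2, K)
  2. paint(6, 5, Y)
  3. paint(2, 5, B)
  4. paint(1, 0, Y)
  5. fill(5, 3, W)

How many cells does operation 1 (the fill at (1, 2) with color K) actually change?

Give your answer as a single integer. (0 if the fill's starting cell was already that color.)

Answer: 41

Derivation:
After op 1 fill(1,2,K) [41 cells changed]:
KKKKKK
KKKKKK
KKKKKK
KKKKKK
KKKKKK
KKKKKK
GKKKKK
KKKBBB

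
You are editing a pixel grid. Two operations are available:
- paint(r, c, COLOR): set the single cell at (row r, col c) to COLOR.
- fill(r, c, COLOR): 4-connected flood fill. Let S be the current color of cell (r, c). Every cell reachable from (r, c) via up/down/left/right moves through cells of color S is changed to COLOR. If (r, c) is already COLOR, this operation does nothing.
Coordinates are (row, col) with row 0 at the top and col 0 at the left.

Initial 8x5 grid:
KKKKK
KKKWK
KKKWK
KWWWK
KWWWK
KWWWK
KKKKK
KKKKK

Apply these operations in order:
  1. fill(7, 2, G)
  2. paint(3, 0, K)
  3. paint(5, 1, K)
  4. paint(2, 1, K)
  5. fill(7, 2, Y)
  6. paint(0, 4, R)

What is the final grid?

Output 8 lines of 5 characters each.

After op 1 fill(7,2,G) [29 cells changed]:
GGGGG
GGGWG
GGGWG
GWWWG
GWWWG
GWWWG
GGGGG
GGGGG
After op 2 paint(3,0,K):
GGGGG
GGGWG
GGGWG
KWWWG
GWWWG
GWWWG
GGGGG
GGGGG
After op 3 paint(5,1,K):
GGGGG
GGGWG
GGGWG
KWWWG
GWWWG
GKWWG
GGGGG
GGGGG
After op 4 paint(2,1,K):
GGGGG
GGGWG
GKGWG
KWWWG
GWWWG
GKWWG
GGGGG
GGGGG
After op 5 fill(7,2,Y) [27 cells changed]:
YYYYY
YYYWY
YKYWY
KWWWY
YWWWY
YKWWY
YYYYY
YYYYY
After op 6 paint(0,4,R):
YYYYR
YYYWY
YKYWY
KWWWY
YWWWY
YKWWY
YYYYY
YYYYY

Answer: YYYYR
YYYWY
YKYWY
KWWWY
YWWWY
YKWWY
YYYYY
YYYYY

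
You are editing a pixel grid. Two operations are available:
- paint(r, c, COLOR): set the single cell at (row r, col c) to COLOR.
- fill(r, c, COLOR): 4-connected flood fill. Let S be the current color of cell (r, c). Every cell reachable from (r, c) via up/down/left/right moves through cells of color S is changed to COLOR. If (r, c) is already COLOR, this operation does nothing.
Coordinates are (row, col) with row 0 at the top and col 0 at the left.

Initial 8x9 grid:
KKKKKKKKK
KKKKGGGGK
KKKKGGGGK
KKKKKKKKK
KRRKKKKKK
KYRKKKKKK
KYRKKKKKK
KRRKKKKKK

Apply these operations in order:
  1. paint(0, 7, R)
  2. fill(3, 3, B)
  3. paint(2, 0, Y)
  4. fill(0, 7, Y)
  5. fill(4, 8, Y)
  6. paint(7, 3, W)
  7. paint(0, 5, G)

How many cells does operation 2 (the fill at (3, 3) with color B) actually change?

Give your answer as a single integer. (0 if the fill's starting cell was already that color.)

After op 1 paint(0,7,R):
KKKKKKKRK
KKKKGGGGK
KKKKGGGGK
KKKKKKKKK
KRRKKKKKK
KYRKKKKKK
KYRKKKKKK
KRRKKKKKK
After op 2 fill(3,3,B) [55 cells changed]:
BBBBBBBRB
BBBBGGGGB
BBBBGGGGB
BBBBBBBBB
BRRBBBBBB
BYRBBBBBB
BYRBBBBBB
BRRBBBBBB

Answer: 55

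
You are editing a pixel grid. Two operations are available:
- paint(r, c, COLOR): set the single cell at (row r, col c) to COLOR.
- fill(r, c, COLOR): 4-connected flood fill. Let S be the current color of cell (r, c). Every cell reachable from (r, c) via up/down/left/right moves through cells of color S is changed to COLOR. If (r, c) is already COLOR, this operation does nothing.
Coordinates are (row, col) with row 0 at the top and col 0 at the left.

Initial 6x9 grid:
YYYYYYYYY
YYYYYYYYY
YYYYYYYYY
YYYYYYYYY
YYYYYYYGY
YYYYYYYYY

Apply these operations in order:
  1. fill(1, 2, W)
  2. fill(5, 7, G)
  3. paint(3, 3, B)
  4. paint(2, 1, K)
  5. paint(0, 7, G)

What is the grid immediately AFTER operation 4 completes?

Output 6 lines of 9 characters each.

After op 1 fill(1,2,W) [53 cells changed]:
WWWWWWWWW
WWWWWWWWW
WWWWWWWWW
WWWWWWWWW
WWWWWWWGW
WWWWWWWWW
After op 2 fill(5,7,G) [53 cells changed]:
GGGGGGGGG
GGGGGGGGG
GGGGGGGGG
GGGGGGGGG
GGGGGGGGG
GGGGGGGGG
After op 3 paint(3,3,B):
GGGGGGGGG
GGGGGGGGG
GGGGGGGGG
GGGBGGGGG
GGGGGGGGG
GGGGGGGGG
After op 4 paint(2,1,K):
GGGGGGGGG
GGGGGGGGG
GKGGGGGGG
GGGBGGGGG
GGGGGGGGG
GGGGGGGGG

Answer: GGGGGGGGG
GGGGGGGGG
GKGGGGGGG
GGGBGGGGG
GGGGGGGGG
GGGGGGGGG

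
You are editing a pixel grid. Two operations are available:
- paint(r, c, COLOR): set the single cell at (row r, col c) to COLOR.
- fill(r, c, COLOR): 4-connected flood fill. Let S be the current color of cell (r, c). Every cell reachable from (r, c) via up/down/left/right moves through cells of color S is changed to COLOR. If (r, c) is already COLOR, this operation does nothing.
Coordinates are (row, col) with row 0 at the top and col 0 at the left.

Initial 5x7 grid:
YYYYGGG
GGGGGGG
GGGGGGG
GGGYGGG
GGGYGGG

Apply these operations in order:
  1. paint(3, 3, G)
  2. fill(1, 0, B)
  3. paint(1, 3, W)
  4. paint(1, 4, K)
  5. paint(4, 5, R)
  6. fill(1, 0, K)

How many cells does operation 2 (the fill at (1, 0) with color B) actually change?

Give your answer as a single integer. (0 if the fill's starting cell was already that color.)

Answer: 30

Derivation:
After op 1 paint(3,3,G):
YYYYGGG
GGGGGGG
GGGGGGG
GGGGGGG
GGGYGGG
After op 2 fill(1,0,B) [30 cells changed]:
YYYYBBB
BBBBBBB
BBBBBBB
BBBBBBB
BBBYBBB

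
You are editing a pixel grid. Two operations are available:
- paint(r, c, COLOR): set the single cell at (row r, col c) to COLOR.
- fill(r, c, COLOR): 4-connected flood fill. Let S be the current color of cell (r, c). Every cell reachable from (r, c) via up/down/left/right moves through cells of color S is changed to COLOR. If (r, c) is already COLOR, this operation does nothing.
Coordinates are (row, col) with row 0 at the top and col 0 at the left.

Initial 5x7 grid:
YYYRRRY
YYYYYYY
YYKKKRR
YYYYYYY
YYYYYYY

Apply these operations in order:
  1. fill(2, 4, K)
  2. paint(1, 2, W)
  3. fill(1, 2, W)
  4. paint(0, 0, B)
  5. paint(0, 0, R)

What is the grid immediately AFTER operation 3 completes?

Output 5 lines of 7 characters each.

Answer: YYYRRRY
YYWYYYY
YYKKKRR
YYYYYYY
YYYYYYY

Derivation:
After op 1 fill(2,4,K) [0 cells changed]:
YYYRRRY
YYYYYYY
YYKKKRR
YYYYYYY
YYYYYYY
After op 2 paint(1,2,W):
YYYRRRY
YYWYYYY
YYKKKRR
YYYYYYY
YYYYYYY
After op 3 fill(1,2,W) [0 cells changed]:
YYYRRRY
YYWYYYY
YYKKKRR
YYYYYYY
YYYYYYY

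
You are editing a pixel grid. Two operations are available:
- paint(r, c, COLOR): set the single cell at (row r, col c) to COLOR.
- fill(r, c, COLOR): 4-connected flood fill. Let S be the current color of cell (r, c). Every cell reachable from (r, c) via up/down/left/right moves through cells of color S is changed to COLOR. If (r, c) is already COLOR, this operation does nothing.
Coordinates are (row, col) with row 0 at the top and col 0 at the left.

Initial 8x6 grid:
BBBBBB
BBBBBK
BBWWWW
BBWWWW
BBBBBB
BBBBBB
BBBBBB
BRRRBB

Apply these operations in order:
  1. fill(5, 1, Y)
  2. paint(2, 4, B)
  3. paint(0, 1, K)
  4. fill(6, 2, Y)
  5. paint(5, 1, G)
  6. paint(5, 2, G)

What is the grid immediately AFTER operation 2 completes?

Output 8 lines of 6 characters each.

Answer: YYYYYY
YYYYYK
YYWWBW
YYWWWW
YYYYYY
YYYYYY
YYYYYY
YRRRYY

Derivation:
After op 1 fill(5,1,Y) [36 cells changed]:
YYYYYY
YYYYYK
YYWWWW
YYWWWW
YYYYYY
YYYYYY
YYYYYY
YRRRYY
After op 2 paint(2,4,B):
YYYYYY
YYYYYK
YYWWBW
YYWWWW
YYYYYY
YYYYYY
YYYYYY
YRRRYY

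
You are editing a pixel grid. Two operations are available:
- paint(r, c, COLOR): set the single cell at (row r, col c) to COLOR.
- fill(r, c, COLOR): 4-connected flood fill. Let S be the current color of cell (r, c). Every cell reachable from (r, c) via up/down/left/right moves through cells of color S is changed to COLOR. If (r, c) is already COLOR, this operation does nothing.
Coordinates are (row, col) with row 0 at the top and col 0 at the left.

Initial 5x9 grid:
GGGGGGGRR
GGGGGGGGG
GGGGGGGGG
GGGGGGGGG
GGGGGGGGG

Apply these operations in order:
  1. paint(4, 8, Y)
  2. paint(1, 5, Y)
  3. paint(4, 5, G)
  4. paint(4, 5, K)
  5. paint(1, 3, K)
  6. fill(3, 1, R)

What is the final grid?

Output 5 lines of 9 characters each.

Answer: RRRRRRRRR
RRRKRYRRR
RRRRRRRRR
RRRRRRRRR
RRRRRKRRY

Derivation:
After op 1 paint(4,8,Y):
GGGGGGGRR
GGGGGGGGG
GGGGGGGGG
GGGGGGGGG
GGGGGGGGY
After op 2 paint(1,5,Y):
GGGGGGGRR
GGGGGYGGG
GGGGGGGGG
GGGGGGGGG
GGGGGGGGY
After op 3 paint(4,5,G):
GGGGGGGRR
GGGGGYGGG
GGGGGGGGG
GGGGGGGGG
GGGGGGGGY
After op 4 paint(4,5,K):
GGGGGGGRR
GGGGGYGGG
GGGGGGGGG
GGGGGGGGG
GGGGGKGGY
After op 5 paint(1,3,K):
GGGGGGGRR
GGGKGYGGG
GGGGGGGGG
GGGGGGGGG
GGGGGKGGY
After op 6 fill(3,1,R) [39 cells changed]:
RRRRRRRRR
RRRKRYRRR
RRRRRRRRR
RRRRRRRRR
RRRRRKRRY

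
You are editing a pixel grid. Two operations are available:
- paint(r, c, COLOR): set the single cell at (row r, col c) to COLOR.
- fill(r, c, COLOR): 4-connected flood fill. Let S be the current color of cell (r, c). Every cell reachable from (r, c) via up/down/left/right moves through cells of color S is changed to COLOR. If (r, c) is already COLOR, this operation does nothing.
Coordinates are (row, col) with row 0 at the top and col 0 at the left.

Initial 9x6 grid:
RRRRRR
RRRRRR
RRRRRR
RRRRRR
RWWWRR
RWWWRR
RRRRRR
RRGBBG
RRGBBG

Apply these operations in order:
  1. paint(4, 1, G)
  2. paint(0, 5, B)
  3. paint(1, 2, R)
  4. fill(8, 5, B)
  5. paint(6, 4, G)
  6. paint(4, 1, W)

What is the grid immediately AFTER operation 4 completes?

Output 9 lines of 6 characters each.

After op 1 paint(4,1,G):
RRRRRR
RRRRRR
RRRRRR
RRRRRR
RGWWRR
RWWWRR
RRRRRR
RRGBBG
RRGBBG
After op 2 paint(0,5,B):
RRRRRB
RRRRRR
RRRRRR
RRRRRR
RGWWRR
RWWWRR
RRRRRR
RRGBBG
RRGBBG
After op 3 paint(1,2,R):
RRRRRB
RRRRRR
RRRRRR
RRRRRR
RGWWRR
RWWWRR
RRRRRR
RRGBBG
RRGBBG
After op 4 fill(8,5,B) [2 cells changed]:
RRRRRB
RRRRRR
RRRRRR
RRRRRR
RGWWRR
RWWWRR
RRRRRR
RRGBBB
RRGBBB

Answer: RRRRRB
RRRRRR
RRRRRR
RRRRRR
RGWWRR
RWWWRR
RRRRRR
RRGBBB
RRGBBB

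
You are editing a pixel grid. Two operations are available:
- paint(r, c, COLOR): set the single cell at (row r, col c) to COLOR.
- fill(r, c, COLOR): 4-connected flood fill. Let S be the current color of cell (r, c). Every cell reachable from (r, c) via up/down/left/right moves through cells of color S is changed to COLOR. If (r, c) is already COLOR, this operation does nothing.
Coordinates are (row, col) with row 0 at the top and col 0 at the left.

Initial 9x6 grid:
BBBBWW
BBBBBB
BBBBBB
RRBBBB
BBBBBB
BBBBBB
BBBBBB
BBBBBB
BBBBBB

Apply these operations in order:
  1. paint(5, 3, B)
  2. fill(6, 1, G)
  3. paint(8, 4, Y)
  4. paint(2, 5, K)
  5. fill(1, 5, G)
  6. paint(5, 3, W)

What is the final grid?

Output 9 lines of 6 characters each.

After op 1 paint(5,3,B):
BBBBWW
BBBBBB
BBBBBB
RRBBBB
BBBBBB
BBBBBB
BBBBBB
BBBBBB
BBBBBB
After op 2 fill(6,1,G) [50 cells changed]:
GGGGWW
GGGGGG
GGGGGG
RRGGGG
GGGGGG
GGGGGG
GGGGGG
GGGGGG
GGGGGG
After op 3 paint(8,4,Y):
GGGGWW
GGGGGG
GGGGGG
RRGGGG
GGGGGG
GGGGGG
GGGGGG
GGGGGG
GGGGYG
After op 4 paint(2,5,K):
GGGGWW
GGGGGG
GGGGGK
RRGGGG
GGGGGG
GGGGGG
GGGGGG
GGGGGG
GGGGYG
After op 5 fill(1,5,G) [0 cells changed]:
GGGGWW
GGGGGG
GGGGGK
RRGGGG
GGGGGG
GGGGGG
GGGGGG
GGGGGG
GGGGYG
After op 6 paint(5,3,W):
GGGGWW
GGGGGG
GGGGGK
RRGGGG
GGGGGG
GGGWGG
GGGGGG
GGGGGG
GGGGYG

Answer: GGGGWW
GGGGGG
GGGGGK
RRGGGG
GGGGGG
GGGWGG
GGGGGG
GGGGGG
GGGGYG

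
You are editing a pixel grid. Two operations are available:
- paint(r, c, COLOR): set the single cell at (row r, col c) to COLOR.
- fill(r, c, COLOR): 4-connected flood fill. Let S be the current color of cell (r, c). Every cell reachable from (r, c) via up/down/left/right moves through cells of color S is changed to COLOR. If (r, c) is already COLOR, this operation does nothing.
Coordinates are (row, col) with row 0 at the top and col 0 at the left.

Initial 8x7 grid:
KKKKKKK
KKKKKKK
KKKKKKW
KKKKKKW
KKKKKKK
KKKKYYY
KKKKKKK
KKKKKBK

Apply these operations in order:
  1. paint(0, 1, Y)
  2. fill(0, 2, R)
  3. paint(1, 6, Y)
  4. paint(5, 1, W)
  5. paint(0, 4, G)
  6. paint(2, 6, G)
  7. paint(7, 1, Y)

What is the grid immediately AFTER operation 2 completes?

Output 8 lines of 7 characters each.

Answer: RYRRRRR
RRRRRRR
RRRRRRW
RRRRRRW
RRRRRRR
RRRRYYY
RRRRRRR
RRRRRBR

Derivation:
After op 1 paint(0,1,Y):
KYKKKKK
KKKKKKK
KKKKKKW
KKKKKKW
KKKKKKK
KKKKYYY
KKKKKKK
KKKKKBK
After op 2 fill(0,2,R) [49 cells changed]:
RYRRRRR
RRRRRRR
RRRRRRW
RRRRRRW
RRRRRRR
RRRRYYY
RRRRRRR
RRRRRBR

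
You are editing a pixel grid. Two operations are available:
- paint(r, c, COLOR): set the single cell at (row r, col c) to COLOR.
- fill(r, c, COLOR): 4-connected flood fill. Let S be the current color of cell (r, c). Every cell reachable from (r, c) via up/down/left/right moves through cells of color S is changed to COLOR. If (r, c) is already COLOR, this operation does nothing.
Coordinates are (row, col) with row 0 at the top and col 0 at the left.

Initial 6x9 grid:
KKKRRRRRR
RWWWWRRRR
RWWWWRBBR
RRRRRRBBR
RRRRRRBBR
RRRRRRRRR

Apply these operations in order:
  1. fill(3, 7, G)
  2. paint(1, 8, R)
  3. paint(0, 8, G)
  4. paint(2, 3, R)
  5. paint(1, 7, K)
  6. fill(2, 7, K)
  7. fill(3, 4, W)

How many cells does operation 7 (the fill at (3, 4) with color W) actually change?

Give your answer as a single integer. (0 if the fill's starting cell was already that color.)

Answer: 36

Derivation:
After op 1 fill(3,7,G) [6 cells changed]:
KKKRRRRRR
RWWWWRRRR
RWWWWRGGR
RRRRRRGGR
RRRRRRGGR
RRRRRRRRR
After op 2 paint(1,8,R):
KKKRRRRRR
RWWWWRRRR
RWWWWRGGR
RRRRRRGGR
RRRRRRGGR
RRRRRRRRR
After op 3 paint(0,8,G):
KKKRRRRRG
RWWWWRRRR
RWWWWRGGR
RRRRRRGGR
RRRRRRGGR
RRRRRRRRR
After op 4 paint(2,3,R):
KKKRRRRRG
RWWWWRRRR
RWWRWRGGR
RRRRRRGGR
RRRRRRGGR
RRRRRRRRR
After op 5 paint(1,7,K):
KKKRRRRRG
RWWWWRRKR
RWWRWRGGR
RRRRRRGGR
RRRRRRGGR
RRRRRRRRR
After op 6 fill(2,7,K) [6 cells changed]:
KKKRRRRRG
RWWWWRRKR
RWWRWRKKR
RRRRRRKKR
RRRRRRKKR
RRRRRRRRR
After op 7 fill(3,4,W) [36 cells changed]:
KKKWWWWWG
WWWWWWWKW
WWWWWWKKW
WWWWWWKKW
WWWWWWKKW
WWWWWWWWW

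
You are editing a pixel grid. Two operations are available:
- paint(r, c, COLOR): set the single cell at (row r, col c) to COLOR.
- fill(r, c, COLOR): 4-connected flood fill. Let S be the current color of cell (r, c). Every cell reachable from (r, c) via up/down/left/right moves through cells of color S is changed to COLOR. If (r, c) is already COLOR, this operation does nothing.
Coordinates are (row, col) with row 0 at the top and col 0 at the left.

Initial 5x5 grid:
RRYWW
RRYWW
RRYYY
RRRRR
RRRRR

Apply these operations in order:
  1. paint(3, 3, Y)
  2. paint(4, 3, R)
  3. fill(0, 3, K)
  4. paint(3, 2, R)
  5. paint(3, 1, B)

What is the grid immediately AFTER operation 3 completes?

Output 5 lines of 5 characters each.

Answer: RRYKK
RRYKK
RRYYY
RRRYR
RRRRR

Derivation:
After op 1 paint(3,3,Y):
RRYWW
RRYWW
RRYYY
RRRYR
RRRRR
After op 2 paint(4,3,R):
RRYWW
RRYWW
RRYYY
RRRYR
RRRRR
After op 3 fill(0,3,K) [4 cells changed]:
RRYKK
RRYKK
RRYYY
RRRYR
RRRRR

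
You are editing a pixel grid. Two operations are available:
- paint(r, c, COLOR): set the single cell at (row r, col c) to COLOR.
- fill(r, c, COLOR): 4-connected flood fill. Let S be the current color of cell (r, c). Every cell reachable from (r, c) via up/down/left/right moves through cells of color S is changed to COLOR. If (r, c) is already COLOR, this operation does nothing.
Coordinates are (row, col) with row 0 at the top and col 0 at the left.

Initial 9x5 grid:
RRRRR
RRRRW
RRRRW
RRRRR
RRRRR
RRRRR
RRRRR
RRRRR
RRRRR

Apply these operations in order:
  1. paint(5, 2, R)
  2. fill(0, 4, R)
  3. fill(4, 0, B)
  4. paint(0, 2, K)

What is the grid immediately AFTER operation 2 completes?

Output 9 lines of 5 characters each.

After op 1 paint(5,2,R):
RRRRR
RRRRW
RRRRW
RRRRR
RRRRR
RRRRR
RRRRR
RRRRR
RRRRR
After op 2 fill(0,4,R) [0 cells changed]:
RRRRR
RRRRW
RRRRW
RRRRR
RRRRR
RRRRR
RRRRR
RRRRR
RRRRR

Answer: RRRRR
RRRRW
RRRRW
RRRRR
RRRRR
RRRRR
RRRRR
RRRRR
RRRRR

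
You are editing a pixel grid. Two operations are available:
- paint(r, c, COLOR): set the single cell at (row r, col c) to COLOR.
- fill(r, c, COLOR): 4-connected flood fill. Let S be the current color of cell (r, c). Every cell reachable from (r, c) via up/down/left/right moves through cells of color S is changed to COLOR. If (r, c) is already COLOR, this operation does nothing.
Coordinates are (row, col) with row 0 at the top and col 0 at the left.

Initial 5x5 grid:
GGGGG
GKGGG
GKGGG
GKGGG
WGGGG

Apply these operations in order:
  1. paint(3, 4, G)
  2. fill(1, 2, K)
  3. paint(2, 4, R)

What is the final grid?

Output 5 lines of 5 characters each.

Answer: KKKKK
KKKKK
KKKKR
KKKKK
WKKKK

Derivation:
After op 1 paint(3,4,G):
GGGGG
GKGGG
GKGGG
GKGGG
WGGGG
After op 2 fill(1,2,K) [21 cells changed]:
KKKKK
KKKKK
KKKKK
KKKKK
WKKKK
After op 3 paint(2,4,R):
KKKKK
KKKKK
KKKKR
KKKKK
WKKKK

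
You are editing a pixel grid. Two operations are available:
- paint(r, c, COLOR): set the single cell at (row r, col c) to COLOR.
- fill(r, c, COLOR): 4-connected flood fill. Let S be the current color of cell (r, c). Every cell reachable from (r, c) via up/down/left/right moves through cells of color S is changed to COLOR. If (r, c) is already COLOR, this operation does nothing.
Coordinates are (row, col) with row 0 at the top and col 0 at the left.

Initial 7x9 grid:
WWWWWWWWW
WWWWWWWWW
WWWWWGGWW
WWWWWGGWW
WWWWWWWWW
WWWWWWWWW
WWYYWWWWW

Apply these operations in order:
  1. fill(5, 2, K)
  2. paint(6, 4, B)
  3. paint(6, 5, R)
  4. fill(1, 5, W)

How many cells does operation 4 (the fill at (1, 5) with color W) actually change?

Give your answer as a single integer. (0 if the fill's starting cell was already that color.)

Answer: 55

Derivation:
After op 1 fill(5,2,K) [57 cells changed]:
KKKKKKKKK
KKKKKKKKK
KKKKKGGKK
KKKKKGGKK
KKKKKKKKK
KKKKKKKKK
KKYYKKKKK
After op 2 paint(6,4,B):
KKKKKKKKK
KKKKKKKKK
KKKKKGGKK
KKKKKGGKK
KKKKKKKKK
KKKKKKKKK
KKYYBKKKK
After op 3 paint(6,5,R):
KKKKKKKKK
KKKKKKKKK
KKKKKGGKK
KKKKKGGKK
KKKKKKKKK
KKKKKKKKK
KKYYBRKKK
After op 4 fill(1,5,W) [55 cells changed]:
WWWWWWWWW
WWWWWWWWW
WWWWWGGWW
WWWWWGGWW
WWWWWWWWW
WWWWWWWWW
WWYYBRWWW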